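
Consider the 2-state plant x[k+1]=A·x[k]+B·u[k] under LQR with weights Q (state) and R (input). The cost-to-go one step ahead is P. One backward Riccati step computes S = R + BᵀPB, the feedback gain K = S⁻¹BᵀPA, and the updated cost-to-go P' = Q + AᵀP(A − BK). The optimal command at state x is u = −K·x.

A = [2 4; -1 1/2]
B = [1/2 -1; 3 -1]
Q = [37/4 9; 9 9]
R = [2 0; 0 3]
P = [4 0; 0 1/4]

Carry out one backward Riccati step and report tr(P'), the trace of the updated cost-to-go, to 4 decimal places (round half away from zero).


53.1783

BᵀP = [2.0000 0.7500; -4.0000 -0.2500]
S = R + BᵀPB = [2 0; 0 3] + [3.2500 -2.7500; -2.7500 4.2500] = [5.2500 -2.7500; -2.7500 7.2500]
BᵀPA = [3.2500 8.3750; -7.7500 -16.1250]
K = S⁻¹·BᵀPA = [0.0738 0.5369; -1.0410 -2.0205]
A−BK = [0.9221 1.7111; -2.2623 -3.1311]
AᵀP(A−BK) = [7.9426 14.4713; 14.4713 26.9857]
P' = Q + AᵀP(A−BK) = [17.1926 23.4713; 23.4713 35.9857]
tr(P') = 53.1783


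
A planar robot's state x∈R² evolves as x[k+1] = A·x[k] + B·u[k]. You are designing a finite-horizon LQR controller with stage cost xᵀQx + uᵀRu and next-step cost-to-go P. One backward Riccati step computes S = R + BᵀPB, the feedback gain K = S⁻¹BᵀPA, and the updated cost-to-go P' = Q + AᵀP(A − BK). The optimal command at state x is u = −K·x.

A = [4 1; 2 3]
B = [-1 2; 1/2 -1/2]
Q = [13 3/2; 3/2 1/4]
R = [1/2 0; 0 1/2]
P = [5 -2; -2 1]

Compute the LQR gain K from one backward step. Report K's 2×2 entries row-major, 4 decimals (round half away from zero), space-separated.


-0.4000 0.2462 1.2000 0.0308

BᵀP = [-6.0000 2.5000; 11.0000 -4.5000]
S = R + BᵀPB = [1/2 0; 0 1/2] + [7.2500 -13.2500; -13.2500 24.2500] = [7.7500 -13.2500; -13.2500 24.7500]
BᵀPA = [-19.0000 1.5000; 35.0000 -2.5000]
K = S⁻¹·BᵀPA = [-0.4000 0.2462; 1.2000 0.0308]
A−BK = [1.2000 1.1846; 2.8000 2.8923]
AᵀP(A−BK) = [2.4000 1.6000; 1.6000 1.7077]
P' = Q + AᵀP(A−BK) = [15.4000 3.1000; 3.1000 1.9577]
tr(P') = 17.3577


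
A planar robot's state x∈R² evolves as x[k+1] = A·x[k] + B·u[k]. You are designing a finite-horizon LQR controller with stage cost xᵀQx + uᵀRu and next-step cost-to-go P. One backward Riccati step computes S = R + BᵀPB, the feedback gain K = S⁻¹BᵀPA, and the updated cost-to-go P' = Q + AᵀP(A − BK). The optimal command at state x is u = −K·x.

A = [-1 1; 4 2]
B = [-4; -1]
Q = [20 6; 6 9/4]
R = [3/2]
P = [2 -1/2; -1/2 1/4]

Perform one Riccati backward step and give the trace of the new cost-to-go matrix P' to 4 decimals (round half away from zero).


BᵀP = [-7.5000 1.7500]
S = R + BᵀPB = [3/2] + [28.2500] = [29.7500]
BᵀPA = [14.5000 -4.0000]
K = S⁻¹·BᵀPA = [0.4874 -0.1345]
A−BK = [0.9496 0.4622; 4.4874 1.8655]
AᵀP(A−BK) = [2.9328 0.9496; 0.9496 0.4622]
P' = Q + AᵀP(A−BK) = [22.9328 6.9496; 6.9496 2.7122]
tr(P') = 25.6450

25.6450


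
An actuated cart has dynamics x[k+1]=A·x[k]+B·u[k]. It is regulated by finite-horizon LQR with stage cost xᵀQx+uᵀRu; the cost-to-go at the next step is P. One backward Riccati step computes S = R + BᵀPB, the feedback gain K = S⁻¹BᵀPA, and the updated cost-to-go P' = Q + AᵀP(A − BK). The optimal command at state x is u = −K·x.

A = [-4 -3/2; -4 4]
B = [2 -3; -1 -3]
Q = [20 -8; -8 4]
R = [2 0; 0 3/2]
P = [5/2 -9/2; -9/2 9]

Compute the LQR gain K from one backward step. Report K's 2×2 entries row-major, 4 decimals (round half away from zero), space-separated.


0.1785 -1.6220 1.0604 -0.9016

BᵀP = [9.5000 -18.0000; 6.0000 -13.5000]
S = R + BᵀPB = [2 0; 0 3/2] + [37.0000 25.5000; 25.5000 22.5000] = [39.0000 25.5000; 25.5000 24.0000]
BᵀPA = [34.0000 -86.2500; 30.0000 -63.0000]
K = S⁻¹·BᵀPA = [0.1785 -1.6220; 1.0604 -0.9016]
A−BK = [-1.1759 -0.9606; -0.6404 -0.3268]
AᵀP(A−BK) = [2.1207 -1.8031; -1.8031 6.9242]
P' = Q + AᵀP(A−BK) = [22.1207 -9.8031; -9.8031 10.9242]
tr(P') = 33.0449


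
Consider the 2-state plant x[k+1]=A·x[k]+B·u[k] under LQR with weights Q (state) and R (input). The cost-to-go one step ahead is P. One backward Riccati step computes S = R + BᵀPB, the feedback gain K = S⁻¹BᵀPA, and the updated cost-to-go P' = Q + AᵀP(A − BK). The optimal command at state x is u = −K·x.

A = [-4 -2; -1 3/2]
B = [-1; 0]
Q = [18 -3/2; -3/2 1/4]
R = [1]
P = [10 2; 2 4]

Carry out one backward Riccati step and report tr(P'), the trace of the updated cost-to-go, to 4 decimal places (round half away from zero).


48.6136

BᵀP = [-10.0000 -2.0000]
S = R + BᵀPB = [1] + [10.0000] = [11.0000]
BᵀPA = [42.0000 17.0000]
K = S⁻¹·BᵀPA = [3.8182 1.5455]
A−BK = [-0.1818 -0.4545; -1.0000 1.5000]
AᵀP(A−BK) = [19.6364 1.0909; 1.0909 10.7273]
P' = Q + AᵀP(A−BK) = [37.6364 -0.4091; -0.4091 10.9773]
tr(P') = 48.6136


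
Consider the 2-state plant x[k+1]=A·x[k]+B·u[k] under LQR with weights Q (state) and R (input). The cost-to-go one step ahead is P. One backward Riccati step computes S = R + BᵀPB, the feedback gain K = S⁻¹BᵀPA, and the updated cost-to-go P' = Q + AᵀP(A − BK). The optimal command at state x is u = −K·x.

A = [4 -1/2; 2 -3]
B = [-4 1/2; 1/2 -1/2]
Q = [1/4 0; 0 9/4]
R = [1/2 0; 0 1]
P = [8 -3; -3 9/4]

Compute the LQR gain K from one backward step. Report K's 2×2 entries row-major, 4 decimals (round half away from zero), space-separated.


BᵀP = [-33.5000 13.1250; 5.5000 -2.6250]
S = R + BᵀPB = [1/2 0; 0 1] + [140.5625 -23.3125; -23.3125 4.0625] = [141.0625 -23.3125; -23.3125 5.0625]
BᵀPA = [-107.7500 -22.6250; 16.7500 5.1250]
K = S⁻¹·BᵀPA = [-0.9083 0.0289; -0.8738 1.1456]
A−BK = [0.8039 -0.9571; 2.0172 -2.4417]
AᵀP(A−BK) = [5.7718 -6.5710; -6.5710 8.0335]
P' = Q + AᵀP(A−BK) = [6.0218 -6.5710; -6.5710 10.2835]
tr(P') = 16.3053

-0.9083 0.0289 -0.8738 1.1456


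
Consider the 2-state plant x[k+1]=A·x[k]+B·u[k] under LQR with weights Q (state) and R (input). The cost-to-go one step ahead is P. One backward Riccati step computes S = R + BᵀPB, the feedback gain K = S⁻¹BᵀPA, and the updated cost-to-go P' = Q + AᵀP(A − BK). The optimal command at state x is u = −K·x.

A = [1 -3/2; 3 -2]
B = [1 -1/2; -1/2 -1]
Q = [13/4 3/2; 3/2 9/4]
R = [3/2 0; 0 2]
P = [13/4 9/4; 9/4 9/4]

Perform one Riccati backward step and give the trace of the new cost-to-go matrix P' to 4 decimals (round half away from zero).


BᵀP = [2.1250 1.1250; -3.8750 -3.3750]
S = R + BᵀPB = [3/2 0; 0 2] + [1.5625 -2.1875; -2.1875 5.3125] = [3.0625 -2.1875; -2.1875 7.3125]
BᵀPA = [5.5000 -5.4375; -14.0000 12.5625]
K = S⁻¹·BᵀPA = [0.5448 -0.6974; -1.7516 1.5093]
A−BK = [-0.4206 -0.0479; 1.5209 -0.8394]
AᵀP(A−BK) = [9.4818 -8.0337; -8.0337 7.0594]
P' = Q + AᵀP(A−BK) = [12.7318 -6.5337; -6.5337 9.3094]
tr(P') = 22.0413

22.0413


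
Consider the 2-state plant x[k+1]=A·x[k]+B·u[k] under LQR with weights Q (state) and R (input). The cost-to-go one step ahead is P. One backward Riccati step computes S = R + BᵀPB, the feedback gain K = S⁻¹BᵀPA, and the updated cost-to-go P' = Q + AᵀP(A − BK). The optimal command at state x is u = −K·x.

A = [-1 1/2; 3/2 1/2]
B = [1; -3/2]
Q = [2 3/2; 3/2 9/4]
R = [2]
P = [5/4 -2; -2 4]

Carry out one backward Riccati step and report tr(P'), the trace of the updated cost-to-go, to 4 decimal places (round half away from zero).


6.1507

BᵀP = [4.2500 -8.0000]
S = R + BᵀPB = [2] + [16.2500] = [18.2500]
BᵀPA = [-16.2500 -1.8750]
K = S⁻¹·BᵀPA = [-0.8904 -0.1027]
A−BK = [-0.1096 0.6027; 0.1644 0.3459]
AᵀP(A−BK) = [1.7808 0.2055; 0.2055 0.1199]
P' = Q + AᵀP(A−BK) = [3.7808 1.7055; 1.7055 2.3699]
tr(P') = 6.1507


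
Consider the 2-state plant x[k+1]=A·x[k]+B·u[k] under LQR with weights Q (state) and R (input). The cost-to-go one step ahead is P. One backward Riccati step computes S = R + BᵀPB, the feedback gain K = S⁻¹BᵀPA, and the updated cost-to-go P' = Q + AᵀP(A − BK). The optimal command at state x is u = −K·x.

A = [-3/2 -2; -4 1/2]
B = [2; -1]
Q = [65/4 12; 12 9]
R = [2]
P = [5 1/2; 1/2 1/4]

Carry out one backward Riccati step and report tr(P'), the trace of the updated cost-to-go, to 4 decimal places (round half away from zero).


33.7377

BᵀP = [9.5000 0.7500]
S = R + BᵀPB = [2] + [18.2500] = [20.2500]
BᵀPA = [-17.2500 -18.6250]
K = S⁻¹·BᵀPA = [-0.8519 -0.9198]
A−BK = [0.2037 -0.1605; -4.8519 -0.4198]
AᵀP(A−BK) = [6.5556 2.2593; 2.2593 1.9321]
P' = Q + AᵀP(A−BK) = [22.8056 14.2593; 14.2593 10.9321]
tr(P') = 33.7377


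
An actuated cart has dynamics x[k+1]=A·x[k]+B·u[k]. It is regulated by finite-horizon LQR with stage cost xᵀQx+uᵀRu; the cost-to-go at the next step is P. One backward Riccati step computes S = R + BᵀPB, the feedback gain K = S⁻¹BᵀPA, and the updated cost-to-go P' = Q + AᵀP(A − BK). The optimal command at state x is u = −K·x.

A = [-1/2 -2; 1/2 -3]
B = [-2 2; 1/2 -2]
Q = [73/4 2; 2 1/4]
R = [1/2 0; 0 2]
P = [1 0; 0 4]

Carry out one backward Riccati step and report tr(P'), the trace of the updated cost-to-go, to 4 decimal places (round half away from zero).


29.6886

BᵀP = [-2.0000 2.0000; 2.0000 -8.0000]
S = R + BᵀPB = [1/2 0; 0 2] + [5.0000 -8.0000; -8.0000 20.0000] = [5.5000 -8.0000; -8.0000 22.0000]
BᵀPA = [2.0000 -2.0000; -5.0000 20.0000]
K = S⁻¹·BᵀPA = [0.0702 2.0351; -0.2018 1.6491]
A−BK = [0.0439 -1.2281; 0.0614 -0.7193]
AᵀP(A−BK) = [0.1009 -0.8246; -0.8246 11.0877]
P' = Q + AᵀP(A−BK) = [18.3509 1.1754; 1.1754 11.3377]
tr(P') = 29.6886


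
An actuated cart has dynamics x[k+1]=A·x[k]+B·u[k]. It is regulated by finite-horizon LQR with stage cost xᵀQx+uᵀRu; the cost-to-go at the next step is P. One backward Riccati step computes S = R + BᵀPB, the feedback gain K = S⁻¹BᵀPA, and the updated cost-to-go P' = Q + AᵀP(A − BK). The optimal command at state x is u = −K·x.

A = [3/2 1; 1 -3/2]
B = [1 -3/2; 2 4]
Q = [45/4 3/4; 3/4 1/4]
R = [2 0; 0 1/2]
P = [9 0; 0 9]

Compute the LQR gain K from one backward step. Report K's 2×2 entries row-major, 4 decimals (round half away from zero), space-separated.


0.9878 0.2276 -0.2551 -0.4905

BᵀP = [9.0000 18.0000; -13.5000 36.0000]
S = R + BᵀPB = [2 0; 0 1/2] + [45.0000 58.5000; 58.5000 164.2500] = [47.0000 58.5000; 58.5000 164.7500]
BᵀPA = [31.5000 -18.0000; 15.7500 -67.5000]
K = S⁻¹·BᵀPA = [0.9878 0.2276; -0.2551 -0.4905]
A−BK = [0.1295 0.0367; 0.0450 0.0069]
AᵀP(A−BK) = [2.1531 0.5577; 0.5577 0.2364]
P' = Q + AᵀP(A−BK) = [13.4031 1.3077; 1.3077 0.4864]
tr(P') = 13.8896


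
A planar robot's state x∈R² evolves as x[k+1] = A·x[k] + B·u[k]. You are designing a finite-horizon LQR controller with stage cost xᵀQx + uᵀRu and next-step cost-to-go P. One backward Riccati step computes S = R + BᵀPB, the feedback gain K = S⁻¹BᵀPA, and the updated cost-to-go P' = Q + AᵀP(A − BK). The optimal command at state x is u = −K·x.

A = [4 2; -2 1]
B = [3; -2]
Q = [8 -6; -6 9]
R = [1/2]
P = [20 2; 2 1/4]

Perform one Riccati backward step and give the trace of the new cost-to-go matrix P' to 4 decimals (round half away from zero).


18.5341

BᵀP = [56.0000 5.5000]
S = R + BᵀPB = [1/2] + [157.0000] = [157.5000]
BᵀPA = [213.0000 117.5000]
K = S⁻¹·BᵀPA = [1.3524 0.7460]
A−BK = [-0.0571 -0.2381; 0.7048 2.4921]
AᵀP(A−BK) = [0.9429 0.5952; 0.5952 0.5913]
P' = Q + AᵀP(A−BK) = [8.9429 -5.4048; -5.4048 9.5913]
tr(P') = 18.5341


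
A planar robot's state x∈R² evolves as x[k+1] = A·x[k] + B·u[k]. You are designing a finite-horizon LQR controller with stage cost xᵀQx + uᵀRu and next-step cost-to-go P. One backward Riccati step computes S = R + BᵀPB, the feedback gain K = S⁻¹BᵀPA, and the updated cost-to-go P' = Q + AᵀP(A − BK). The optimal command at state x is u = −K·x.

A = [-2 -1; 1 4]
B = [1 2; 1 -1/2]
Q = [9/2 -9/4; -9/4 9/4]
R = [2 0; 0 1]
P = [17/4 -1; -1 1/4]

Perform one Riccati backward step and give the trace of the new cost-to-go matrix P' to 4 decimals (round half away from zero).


BᵀP = [3.2500 -0.7500; 9.0000 -2.1250]
S = R + BᵀPB = [2 0; 0 1] + [2.5000 6.8750; 6.8750 19.0625] = [4.5000 6.8750; 6.8750 20.0625]
BᵀPA = [-7.2500 -6.2500; -20.1250 -17.5000]
K = S⁻¹·BᵀPA = [-0.1649 -0.1181; -0.9466 -0.8318]
A−BK = [0.0581 0.7817; 0.6916 3.7021]
AᵀP(A−BK) = [1.0040 0.9037; 0.9037 0.9553]
P' = Q + AᵀP(A−BK) = [5.5040 -1.3463; -1.3463 3.2053]
tr(P') = 8.7093

8.7093


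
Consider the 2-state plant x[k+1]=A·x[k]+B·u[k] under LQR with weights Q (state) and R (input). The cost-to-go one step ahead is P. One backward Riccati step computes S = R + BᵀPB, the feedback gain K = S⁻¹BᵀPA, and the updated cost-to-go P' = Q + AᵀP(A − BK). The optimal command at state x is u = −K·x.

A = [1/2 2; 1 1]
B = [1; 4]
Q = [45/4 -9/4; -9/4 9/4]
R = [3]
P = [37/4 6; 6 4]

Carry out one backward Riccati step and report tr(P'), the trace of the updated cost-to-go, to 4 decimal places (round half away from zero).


15.7691

BᵀP = [33.2500 22.0000]
S = R + BᵀPB = [3] + [121.2500] = [124.2500]
BᵀPA = [38.6250 88.5000]
K = S⁻¹·BᵀPA = [0.3109 0.7123]
A−BK = [0.1891 1.2877; -0.2435 -1.8491]
AᵀP(A−BK) = [0.3053 0.7384; 0.7384 1.9638]
P' = Q + AᵀP(A−BK) = [11.5553 -1.5116; -1.5116 4.2138]
tr(P') = 15.7691


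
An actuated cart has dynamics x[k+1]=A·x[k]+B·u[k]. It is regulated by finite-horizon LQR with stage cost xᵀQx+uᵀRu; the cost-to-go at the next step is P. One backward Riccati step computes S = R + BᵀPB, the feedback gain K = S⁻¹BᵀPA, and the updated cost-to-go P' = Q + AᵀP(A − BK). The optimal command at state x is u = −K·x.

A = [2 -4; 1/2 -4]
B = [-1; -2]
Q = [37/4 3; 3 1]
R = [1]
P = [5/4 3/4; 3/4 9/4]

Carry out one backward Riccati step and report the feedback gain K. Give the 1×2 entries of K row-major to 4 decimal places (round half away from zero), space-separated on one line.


BᵀP = [-2.7500 -5.2500]
S = R + BᵀPB = [1] + [13.2500] = [14.2500]
BᵀPA = [-8.1250 32.0000]
K = S⁻¹·BᵀPA = [-0.5702 2.2456]
A−BK = [1.4298 -1.7544; -0.6404 0.4912]
AᵀP(A−BK) = [2.4298 -3.7544; -3.7544 8.1404]
P' = Q + AᵀP(A−BK) = [11.6798 -0.7544; -0.7544 9.1404]
tr(P') = 20.8202

-0.5702 2.2456


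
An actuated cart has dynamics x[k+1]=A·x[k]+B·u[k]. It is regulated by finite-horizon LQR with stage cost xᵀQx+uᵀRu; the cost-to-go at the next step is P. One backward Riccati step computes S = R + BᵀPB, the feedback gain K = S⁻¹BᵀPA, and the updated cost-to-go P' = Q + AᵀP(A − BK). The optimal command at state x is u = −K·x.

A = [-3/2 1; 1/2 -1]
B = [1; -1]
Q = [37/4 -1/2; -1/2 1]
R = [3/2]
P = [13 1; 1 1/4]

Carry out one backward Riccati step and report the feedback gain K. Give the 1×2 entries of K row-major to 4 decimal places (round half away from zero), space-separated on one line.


-1.3824 0.8824

BᵀP = [12.0000 0.7500]
S = R + BᵀPB = [3/2] + [11.2500] = [12.7500]
BᵀPA = [-17.6250 11.2500]
K = S⁻¹·BᵀPA = [-1.3824 0.8824]
A−BK = [-0.1176 0.1176; -0.8824 -0.1176]
AᵀP(A−BK) = [3.4485 -2.0735; -2.0735 1.3235]
P' = Q + AᵀP(A−BK) = [12.6985 -2.5735; -2.5735 2.3235]
tr(P') = 15.0221


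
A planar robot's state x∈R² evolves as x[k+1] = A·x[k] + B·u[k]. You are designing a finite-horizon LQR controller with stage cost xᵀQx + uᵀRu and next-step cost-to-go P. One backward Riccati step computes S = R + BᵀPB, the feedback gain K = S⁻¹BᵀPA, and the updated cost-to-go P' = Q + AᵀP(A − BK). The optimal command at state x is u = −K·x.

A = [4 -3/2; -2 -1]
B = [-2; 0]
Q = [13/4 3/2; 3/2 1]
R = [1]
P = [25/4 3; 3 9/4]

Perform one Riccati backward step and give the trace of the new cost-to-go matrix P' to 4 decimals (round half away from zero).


BᵀP = [-12.5000 -6.0000]
S = R + BᵀPB = [1] + [25.0000] = [26.0000]
BᵀPA = [-38.0000 24.7500]
K = S⁻¹·BᵀPA = [-1.4615 0.9519]
A−BK = [1.0769 0.4038; -2.0000 -1.0000]
AᵀP(A−BK) = [5.4615 0.1731; 0.1731 1.7524]
P' = Q + AᵀP(A−BK) = [8.7115 1.6731; 1.6731 2.7524]
tr(P') = 11.4639

11.4639


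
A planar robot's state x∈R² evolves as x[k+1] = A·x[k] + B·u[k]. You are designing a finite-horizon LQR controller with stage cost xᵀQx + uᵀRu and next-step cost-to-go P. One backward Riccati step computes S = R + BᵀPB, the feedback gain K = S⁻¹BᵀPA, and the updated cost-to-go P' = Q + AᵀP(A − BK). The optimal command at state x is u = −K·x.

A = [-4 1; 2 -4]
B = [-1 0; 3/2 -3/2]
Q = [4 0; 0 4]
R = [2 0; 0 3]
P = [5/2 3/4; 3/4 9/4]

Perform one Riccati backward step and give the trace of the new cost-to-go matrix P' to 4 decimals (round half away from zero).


BᵀP = [-1.3750 2.6250; -1.1250 -3.3750]
S = R + BᵀPB = [2 0; 0 3] + [5.3125 -3.9375; -3.9375 5.0625] = [7.3125 -3.9375; -3.9375 8.0625]
BᵀPA = [10.7500 -11.8750; -2.2500 12.3750]
K = S⁻¹·BᵀPA = [1.7907 -1.0820; 0.5955 1.0065]
A−BK = [-2.2093 -0.0820; 0.2071 -0.8673]
AᵀP(A−BK) = [19.0895 -0.6041; -0.6041 7.1963]
P' = Q + AᵀP(A−BK) = [23.0895 -0.6041; -0.6041 11.1963]
tr(P') = 34.2859

34.2859


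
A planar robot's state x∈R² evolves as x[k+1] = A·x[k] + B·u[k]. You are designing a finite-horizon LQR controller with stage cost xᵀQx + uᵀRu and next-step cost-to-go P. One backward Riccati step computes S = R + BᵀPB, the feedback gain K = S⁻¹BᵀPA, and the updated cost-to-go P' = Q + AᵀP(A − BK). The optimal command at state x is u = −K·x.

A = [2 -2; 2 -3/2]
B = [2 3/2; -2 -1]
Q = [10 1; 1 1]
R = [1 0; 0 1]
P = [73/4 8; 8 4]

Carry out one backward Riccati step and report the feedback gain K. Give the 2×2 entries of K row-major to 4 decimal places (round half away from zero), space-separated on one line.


BᵀP = [20.5000 8.0000; 19.3750 8.0000]
S = R + BᵀPB = [1 0; 0 1] + [25.0000 22.7500; 22.7500 21.0625] = [26.0000 22.7500; 22.7500 22.0625]
BᵀPA = [57.0000 -53.0000; 54.7500 -50.7500]
K = S⁻¹·BᵀPA = [0.2140 -0.2631; 2.2609 -2.0290]
A−BK = [-1.8194 1.5697; 4.6890 -4.0552]
AᵀP(A−BK) = [17.0167 -14.9164; -14.9164 13.0847]
P' = Q + AᵀP(A−BK) = [27.0167 -13.9164; -13.9164 14.0847]
tr(P') = 41.1014

0.2140 -0.2631 2.2609 -2.0290


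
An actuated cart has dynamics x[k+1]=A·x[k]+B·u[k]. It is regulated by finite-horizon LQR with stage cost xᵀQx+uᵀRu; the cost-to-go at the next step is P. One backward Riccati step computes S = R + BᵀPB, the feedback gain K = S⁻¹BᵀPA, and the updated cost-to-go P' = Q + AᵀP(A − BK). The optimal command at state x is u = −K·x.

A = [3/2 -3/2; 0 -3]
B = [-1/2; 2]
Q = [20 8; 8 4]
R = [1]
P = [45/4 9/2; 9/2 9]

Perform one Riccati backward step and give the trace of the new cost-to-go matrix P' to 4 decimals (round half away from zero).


106.4787

BᵀP = [3.3750 15.7500]
S = R + BᵀPB = [1] + [29.8125] = [30.8125]
BᵀPA = [5.0625 -52.3125]
K = S⁻¹·BᵀPA = [0.1643 -1.6978]
A−BK = [1.5822 -2.3489; -0.3286 0.3955]
AᵀP(A−BK) = [24.4807 -36.9675; -36.9675 57.9980]
P' = Q + AᵀP(A−BK) = [44.4807 -28.9675; -28.9675 61.9980]
tr(P') = 106.4787


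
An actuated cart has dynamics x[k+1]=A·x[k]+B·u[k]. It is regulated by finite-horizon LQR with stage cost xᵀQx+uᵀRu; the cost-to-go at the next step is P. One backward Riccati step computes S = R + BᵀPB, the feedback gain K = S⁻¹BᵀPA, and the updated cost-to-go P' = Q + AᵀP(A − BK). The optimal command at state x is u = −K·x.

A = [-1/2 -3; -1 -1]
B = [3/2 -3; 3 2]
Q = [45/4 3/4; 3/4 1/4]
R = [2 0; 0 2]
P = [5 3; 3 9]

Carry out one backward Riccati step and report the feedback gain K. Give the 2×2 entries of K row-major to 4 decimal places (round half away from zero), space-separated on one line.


-0.3277 -0.7342 -0.0016 0.5939

BᵀP = [16.5000 31.5000; -9.0000 9.0000]
S = R + BᵀPB = [2 0; 0 2] + [119.2500 13.5000; 13.5000 45.0000] = [121.2500 13.5000; 13.5000 47.0000]
BᵀPA = [-39.7500 -81.0000; -4.5000 18.0000]
K = S⁻¹·BᵀPA = [-0.3277 -0.7342; -0.0016 0.5939]
A−BK = [-0.0134 -0.1172; -0.0138 0.0148]
AᵀP(A−BK) = [0.2184 0.4894; 0.4894 1.8436]
P' = Q + AᵀP(A−BK) = [11.4684 1.2394; 1.2394 2.0936]
tr(P') = 13.5620


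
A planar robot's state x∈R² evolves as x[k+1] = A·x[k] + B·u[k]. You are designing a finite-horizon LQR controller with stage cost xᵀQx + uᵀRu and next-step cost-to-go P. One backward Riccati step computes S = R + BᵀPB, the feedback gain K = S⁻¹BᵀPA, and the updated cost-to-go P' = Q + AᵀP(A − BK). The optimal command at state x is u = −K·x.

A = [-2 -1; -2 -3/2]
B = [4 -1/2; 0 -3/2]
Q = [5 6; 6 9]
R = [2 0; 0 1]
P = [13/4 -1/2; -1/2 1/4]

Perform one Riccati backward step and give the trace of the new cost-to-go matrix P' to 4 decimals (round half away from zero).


BᵀP = [13.0000 -2.0000; -0.8750 -0.1250]
S = R + BᵀPB = [2 0; 0 1] + [52.0000 -3.5000; -3.5000 0.6250] = [54.0000 -3.5000; -3.5000 1.6250]
BᵀPA = [-22.0000 -10.0000; 2.0000 1.0625]
K = S⁻¹·BᵀPA = [-0.3808 -0.1660; 0.4106 0.2964]
A−BK = [-0.2715 -0.1879; -1.3841 -1.0555]
AᵀP(A−BK) = [0.8013 0.5058; 0.5058 0.3379]
P' = Q + AᵀP(A−BK) = [5.8013 6.5058; 6.5058 9.3379]
tr(P') = 15.1392

15.1392


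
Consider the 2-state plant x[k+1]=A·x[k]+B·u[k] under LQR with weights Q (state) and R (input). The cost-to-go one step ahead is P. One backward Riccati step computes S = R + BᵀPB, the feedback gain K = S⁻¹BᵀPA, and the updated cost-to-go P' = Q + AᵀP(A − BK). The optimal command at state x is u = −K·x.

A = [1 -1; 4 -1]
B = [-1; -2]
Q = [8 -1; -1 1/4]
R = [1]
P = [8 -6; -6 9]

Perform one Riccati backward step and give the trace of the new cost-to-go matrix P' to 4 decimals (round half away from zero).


BᵀP = [4.0000 -12.0000]
S = R + BᵀPB = [1] + [20.0000] = [21.0000]
BᵀPA = [-44.0000 8.0000]
K = S⁻¹·BᵀPA = [-2.0952 0.3810]
A−BK = [-1.0952 -0.6190; -0.1905 -0.2381]
AᵀP(A−BK) = [11.8095 2.7619; 2.7619 1.9524]
P' = Q + AᵀP(A−BK) = [19.8095 1.7619; 1.7619 2.2024]
tr(P') = 22.0119

22.0119


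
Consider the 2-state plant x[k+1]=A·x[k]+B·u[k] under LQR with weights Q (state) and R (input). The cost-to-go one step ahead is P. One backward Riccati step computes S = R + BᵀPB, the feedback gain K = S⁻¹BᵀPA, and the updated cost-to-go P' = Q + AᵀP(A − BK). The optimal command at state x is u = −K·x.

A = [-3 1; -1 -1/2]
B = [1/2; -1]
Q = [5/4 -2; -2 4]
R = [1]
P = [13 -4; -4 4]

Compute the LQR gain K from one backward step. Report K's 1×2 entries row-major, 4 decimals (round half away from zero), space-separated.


-2.0816 1.1020

BᵀP = [10.5000 -6.0000]
S = R + BᵀPB = [1] + [11.2500] = [12.2500]
BᵀPA = [-25.5000 13.5000]
K = S⁻¹·BᵀPA = [-2.0816 1.1020]
A−BK = [-1.9592 0.4490; -3.0816 0.6020]
AᵀP(A−BK) = [43.9184 -10.8980; -10.8980 3.1224]
P' = Q + AᵀP(A−BK) = [45.1684 -12.8980; -12.8980 7.1224]
tr(P') = 52.2908


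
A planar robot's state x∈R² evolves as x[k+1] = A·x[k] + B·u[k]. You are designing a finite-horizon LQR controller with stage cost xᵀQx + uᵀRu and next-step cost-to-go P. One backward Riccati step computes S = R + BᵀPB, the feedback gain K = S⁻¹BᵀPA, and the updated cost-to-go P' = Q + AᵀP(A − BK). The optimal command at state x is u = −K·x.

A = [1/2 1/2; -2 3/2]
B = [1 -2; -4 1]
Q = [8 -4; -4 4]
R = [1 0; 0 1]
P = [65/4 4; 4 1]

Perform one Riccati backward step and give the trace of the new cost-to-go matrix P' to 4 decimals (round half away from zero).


12.3396

BᵀP = [0.2500 0.0000; -28.5000 -7.0000]
S = R + BᵀPB = [1 0; 0 1] + [0.2500 -0.5000; -0.5000 50.0000] = [1.2500 -0.5000; -0.5000 51.0000]
BᵀPA = [0.1250 0.1250; -0.2500 -24.7500]
K = S⁻¹·BᵀPA = [0.0984 -0.0945; -0.0039 -0.4862]
A−BK = [0.3937 -0.3780; -1.6024 1.6083]
AᵀP(A−BK) = [0.0492 -0.0472; -0.0472 0.2904]
P' = Q + AᵀP(A−BK) = [8.0492 -4.0472; -4.0472 4.2904]
tr(P') = 12.3396


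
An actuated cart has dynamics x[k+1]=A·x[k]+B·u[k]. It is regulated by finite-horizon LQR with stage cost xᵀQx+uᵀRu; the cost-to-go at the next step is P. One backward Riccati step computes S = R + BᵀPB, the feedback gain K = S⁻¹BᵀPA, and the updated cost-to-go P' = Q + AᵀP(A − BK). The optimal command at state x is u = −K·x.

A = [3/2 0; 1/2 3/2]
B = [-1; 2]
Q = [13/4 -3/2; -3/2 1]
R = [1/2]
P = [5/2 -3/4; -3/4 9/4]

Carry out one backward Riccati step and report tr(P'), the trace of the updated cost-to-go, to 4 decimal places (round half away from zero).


9.4813

BᵀP = [-4.0000 5.2500]
S = R + BᵀPB = [1/2] + [14.5000] = [15.0000]
BᵀPA = [-3.3750 7.8750]
K = S⁻¹·BᵀPA = [-0.2250 0.5250]
A−BK = [1.2750 0.5250; 0.9500 0.4500]
AᵀP(A−BK) = [4.3031 1.7719; 1.7719 0.9281]
P' = Q + AᵀP(A−BK) = [7.5531 0.2719; 0.2719 1.9281]
tr(P') = 9.4813


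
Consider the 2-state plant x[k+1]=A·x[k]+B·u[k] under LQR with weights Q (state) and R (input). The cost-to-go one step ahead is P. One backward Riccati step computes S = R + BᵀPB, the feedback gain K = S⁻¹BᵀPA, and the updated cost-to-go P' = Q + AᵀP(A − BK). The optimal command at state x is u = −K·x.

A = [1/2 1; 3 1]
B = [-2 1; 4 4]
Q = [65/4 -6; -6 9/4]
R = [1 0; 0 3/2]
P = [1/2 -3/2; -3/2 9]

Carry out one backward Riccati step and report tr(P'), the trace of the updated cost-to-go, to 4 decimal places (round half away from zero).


19.1798

BᵀP = [-7.0000 39.0000; -5.5000 34.5000]
S = R + BᵀPB = [1 0; 0 3/2] + [170.0000 149.0000; 149.0000 132.5000] = [171.0000 149.0000; 149.0000 134.0000]
BᵀPA = [113.5000 32.0000; 100.7500 29.0000]
K = S⁻¹·BᵀPA = [0.2766 -0.0463; 0.4442 0.2679]
A−BK = [0.6090 0.6396; 0.1164 0.1136]
AᵀP(A−BK) = [0.4673 0.2640; 0.2640 0.2125]
P' = Q + AᵀP(A−BK) = [16.7173 -5.7360; -5.7360 2.4625]
tr(P') = 19.1798


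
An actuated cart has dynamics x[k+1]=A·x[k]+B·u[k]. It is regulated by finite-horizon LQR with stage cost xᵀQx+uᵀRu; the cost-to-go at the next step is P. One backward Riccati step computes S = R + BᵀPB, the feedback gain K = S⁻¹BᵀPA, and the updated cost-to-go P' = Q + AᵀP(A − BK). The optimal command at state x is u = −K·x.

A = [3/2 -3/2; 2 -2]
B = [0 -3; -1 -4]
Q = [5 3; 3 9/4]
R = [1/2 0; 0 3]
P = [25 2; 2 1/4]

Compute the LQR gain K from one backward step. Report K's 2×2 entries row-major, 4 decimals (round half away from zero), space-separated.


-0.0652 0.0652 -0.4930 0.4930

BᵀP = [-2.0000 -0.2500; -83.0000 -7.0000]
S = R + BᵀPB = [1/2 0; 0 3] + [0.2500 7.0000; 7.0000 277.0000] = [0.7500 7.0000; 7.0000 280.0000]
BᵀPA = [-3.5000 3.5000; -138.5000 138.5000]
K = S⁻¹·BᵀPA = [-0.0652 0.0652; -0.4930 0.4930]
A−BK = [0.0210 -0.0210; -0.0373 0.0373]
AᵀP(A−BK) = [0.7395 -0.7395; -0.7395 0.7395]
P' = Q + AᵀP(A−BK) = [5.7395 2.2605; 2.2605 2.9895]
tr(P') = 8.7290


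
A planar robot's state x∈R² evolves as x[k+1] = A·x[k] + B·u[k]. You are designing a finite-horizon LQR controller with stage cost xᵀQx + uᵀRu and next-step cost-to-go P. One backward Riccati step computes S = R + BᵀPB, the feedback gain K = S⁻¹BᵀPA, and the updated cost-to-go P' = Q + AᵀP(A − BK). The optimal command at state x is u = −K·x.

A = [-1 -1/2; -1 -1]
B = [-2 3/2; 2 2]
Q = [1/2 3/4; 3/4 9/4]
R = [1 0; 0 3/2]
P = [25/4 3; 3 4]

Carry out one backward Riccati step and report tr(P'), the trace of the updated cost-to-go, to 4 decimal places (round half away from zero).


3.5011

BᵀP = [-6.5000 2.0000; 15.3750 12.5000]
S = R + BᵀPB = [1 0; 0 3/2] + [17.0000 -5.7500; -5.7500 48.0625] = [18.0000 -5.7500; -5.7500 49.5625]
BᵀPA = [4.5000 1.2500; -27.8750 -20.1875]
K = S⁻¹·BᵀPA = [0.0730 -0.0630; -0.5539 -0.4146]
A−BK = [-0.0230 -0.0041; -0.0382 -0.0447]
AᵀP(A−BK) = [0.4800 0.3509; 0.3509 0.2710]
P' = Q + AᵀP(A−BK) = [0.9800 1.1009; 1.1009 2.5210]
tr(P') = 3.5011


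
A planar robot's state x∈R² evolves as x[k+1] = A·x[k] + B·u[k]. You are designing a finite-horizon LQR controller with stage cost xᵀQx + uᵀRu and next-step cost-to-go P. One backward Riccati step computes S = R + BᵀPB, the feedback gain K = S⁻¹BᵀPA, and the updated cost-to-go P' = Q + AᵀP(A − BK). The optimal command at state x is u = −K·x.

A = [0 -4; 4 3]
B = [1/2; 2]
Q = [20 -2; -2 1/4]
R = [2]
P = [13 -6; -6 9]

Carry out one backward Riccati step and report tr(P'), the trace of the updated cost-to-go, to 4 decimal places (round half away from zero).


BᵀP = [-5.5000 15.0000]
S = R + BᵀPB = [2] + [27.2500] = [29.2500]
BᵀPA = [60.0000 67.0000]
K = S⁻¹·BᵀPA = [2.0513 2.2906]
A−BK = [-1.0256 -5.1453; -0.1026 -1.5812]
AᵀP(A−BK) = [20.9231 66.5641; 66.5641 279.5299]
P' = Q + AᵀP(A−BK) = [40.9231 64.5641; 64.5641 279.7799]
tr(P') = 320.7030

320.7030


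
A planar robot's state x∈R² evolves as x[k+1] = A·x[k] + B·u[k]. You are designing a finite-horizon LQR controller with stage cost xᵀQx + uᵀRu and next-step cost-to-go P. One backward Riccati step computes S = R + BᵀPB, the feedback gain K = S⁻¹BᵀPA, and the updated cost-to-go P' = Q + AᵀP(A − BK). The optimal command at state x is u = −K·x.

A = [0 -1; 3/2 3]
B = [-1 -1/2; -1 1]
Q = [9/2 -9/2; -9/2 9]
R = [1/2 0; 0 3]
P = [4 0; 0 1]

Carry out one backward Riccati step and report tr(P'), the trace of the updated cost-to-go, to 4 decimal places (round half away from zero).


BᵀP = [-4.0000 -1.0000; -2.0000 1.0000]
S = R + BᵀPB = [1/2 0; 0 3] + [5.0000 1.0000; 1.0000 2.0000] = [5.5000 1.0000; 1.0000 5.0000]
BᵀPA = [-1.5000 1.0000; 1.5000 5.0000]
K = S⁻¹·BᵀPA = [-0.3396 0.0000; 0.3679 1.0000]
A−BK = [-0.1557 -0.5000; 0.7925 2.0000]
AᵀP(A−BK) = [1.1887 3.0000; 3.0000 8.0000]
P' = Q + AᵀP(A−BK) = [5.6887 -1.5000; -1.5000 17.0000]
tr(P') = 22.6887

22.6887


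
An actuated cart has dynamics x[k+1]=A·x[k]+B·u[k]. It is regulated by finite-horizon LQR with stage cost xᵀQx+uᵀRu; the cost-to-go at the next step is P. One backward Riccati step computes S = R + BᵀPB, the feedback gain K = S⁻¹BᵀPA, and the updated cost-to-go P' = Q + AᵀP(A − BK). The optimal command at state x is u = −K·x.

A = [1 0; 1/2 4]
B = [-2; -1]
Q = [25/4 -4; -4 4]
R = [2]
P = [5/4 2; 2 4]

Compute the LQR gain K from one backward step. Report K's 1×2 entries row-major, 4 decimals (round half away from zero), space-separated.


-0.4474 -1.6842

BᵀP = [-4.5000 -8.0000]
S = R + BᵀPB = [2] + [17.0000] = [19.0000]
BᵀPA = [-8.5000 -32.0000]
K = S⁻¹·BᵀPA = [-0.4474 -1.6842]
A−BK = [0.1053 -3.3684; 0.0526 2.3158]
AᵀP(A−BK) = [0.4474 1.6842; 1.6842 10.1053]
P' = Q + AᵀP(A−BK) = [6.6974 -2.3158; -2.3158 14.1053]
tr(P') = 20.8026


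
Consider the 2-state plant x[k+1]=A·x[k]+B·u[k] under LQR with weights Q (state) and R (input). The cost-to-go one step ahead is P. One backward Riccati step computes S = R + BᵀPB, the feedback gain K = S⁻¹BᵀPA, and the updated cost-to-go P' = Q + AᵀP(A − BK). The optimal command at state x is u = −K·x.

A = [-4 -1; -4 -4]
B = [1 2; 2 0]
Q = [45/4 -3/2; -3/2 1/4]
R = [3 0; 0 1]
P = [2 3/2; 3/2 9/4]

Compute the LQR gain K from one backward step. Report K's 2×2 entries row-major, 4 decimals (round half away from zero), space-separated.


BᵀP = [5.0000 6.0000; 4.0000 3.0000]
S = R + BᵀPB = [3 0; 0 1] + [17.0000 10.0000; 10.0000 8.0000] = [20.0000 10.0000; 10.0000 9.0000]
BᵀPA = [-44.0000 -29.0000; -28.0000 -16.0000]
K = S⁻¹·BᵀPA = [-1.4500 -1.2625; -1.5000 -0.3750]
A−BK = [0.4500 1.0125; -1.1000 -1.4750]
AᵀP(A−BK) = [10.2000 7.9500; 7.9500 7.3875]
P' = Q + AᵀP(A−BK) = [21.4500 6.4500; 6.4500 7.6375]
tr(P') = 29.0875

-1.4500 -1.2625 -1.5000 -0.3750


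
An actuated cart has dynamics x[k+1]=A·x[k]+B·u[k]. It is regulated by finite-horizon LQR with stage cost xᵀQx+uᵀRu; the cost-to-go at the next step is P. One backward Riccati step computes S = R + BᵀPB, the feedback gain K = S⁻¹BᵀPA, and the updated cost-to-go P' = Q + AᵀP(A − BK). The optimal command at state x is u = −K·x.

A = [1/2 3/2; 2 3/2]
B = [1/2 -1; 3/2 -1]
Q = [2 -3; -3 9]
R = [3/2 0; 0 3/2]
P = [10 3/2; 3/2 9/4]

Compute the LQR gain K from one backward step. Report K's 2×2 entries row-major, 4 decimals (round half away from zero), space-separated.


BᵀP = [7.2500 4.1250; -11.5000 -3.7500]
S = R + BᵀPB = [3/2 0; 0 3/2] + [9.8125 -11.3750; -11.3750 15.2500] = [11.3125 -11.3750; -11.3750 16.7500]
BᵀPA = [11.8750 17.0625; -13.2500 -22.8750]
K = S⁻¹·BᵀPA = [0.8019 0.4259; -0.2465 -1.0764]
A−BK = [-0.1474 0.2106; 0.5507 -0.2153]
AᵀP(A−BK) = [1.7118 0.5546; 0.5546 2.4220]
P' = Q + AᵀP(A−BK) = [3.7118 -2.4454; -2.4454 11.4220]
tr(P') = 15.1338

0.8019 0.4259 -0.2465 -1.0764


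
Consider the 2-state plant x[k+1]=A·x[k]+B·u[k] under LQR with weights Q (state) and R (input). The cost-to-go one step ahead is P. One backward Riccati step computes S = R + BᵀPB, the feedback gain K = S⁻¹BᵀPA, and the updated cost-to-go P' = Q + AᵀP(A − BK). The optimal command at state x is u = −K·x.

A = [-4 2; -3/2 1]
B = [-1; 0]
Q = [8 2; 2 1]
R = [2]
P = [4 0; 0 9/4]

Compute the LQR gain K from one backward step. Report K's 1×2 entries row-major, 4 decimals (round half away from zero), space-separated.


BᵀP = [-4.0000 0.0000]
S = R + BᵀPB = [2] + [4.0000] = [6.0000]
BᵀPA = [16.0000 -8.0000]
K = S⁻¹·BᵀPA = [2.6667 -1.3333]
A−BK = [-1.3333 0.6667; -1.5000 1.0000]
AᵀP(A−BK) = [26.3958 -14.0417; -14.0417 7.5833]
P' = Q + AᵀP(A−BK) = [34.3958 -12.0417; -12.0417 8.5833]
tr(P') = 42.9792

2.6667 -1.3333


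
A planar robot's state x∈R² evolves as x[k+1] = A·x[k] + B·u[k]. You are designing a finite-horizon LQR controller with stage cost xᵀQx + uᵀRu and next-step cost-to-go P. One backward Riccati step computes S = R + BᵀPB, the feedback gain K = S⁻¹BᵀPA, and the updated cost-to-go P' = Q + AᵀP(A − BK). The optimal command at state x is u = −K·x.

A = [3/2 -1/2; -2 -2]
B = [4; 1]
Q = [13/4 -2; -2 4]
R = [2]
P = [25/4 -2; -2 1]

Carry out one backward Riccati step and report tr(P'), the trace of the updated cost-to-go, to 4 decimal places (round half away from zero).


11.7658

BᵀP = [23.0000 -7.0000]
S = R + BᵀPB = [2] + [85.0000] = [87.0000]
BᵀPA = [48.5000 2.5000]
K = S⁻¹·BᵀPA = [0.5575 0.0287]
A−BK = [-0.7299 -0.6149; -2.5575 -2.0287]
AᵀP(A−BK) = [3.0251 1.9188; 1.9188 1.4907]
P' = Q + AᵀP(A−BK) = [6.2751 -0.0812; -0.0812 5.4907]
tr(P') = 11.7658


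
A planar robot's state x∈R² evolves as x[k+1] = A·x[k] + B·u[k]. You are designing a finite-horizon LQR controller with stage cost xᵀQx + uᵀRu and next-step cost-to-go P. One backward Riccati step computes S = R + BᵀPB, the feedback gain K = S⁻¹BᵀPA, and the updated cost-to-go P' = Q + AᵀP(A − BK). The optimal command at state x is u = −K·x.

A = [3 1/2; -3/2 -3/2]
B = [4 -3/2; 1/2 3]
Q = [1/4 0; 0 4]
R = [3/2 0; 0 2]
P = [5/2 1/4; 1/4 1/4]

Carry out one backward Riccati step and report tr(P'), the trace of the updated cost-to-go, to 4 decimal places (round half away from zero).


5.3906

BᵀP = [10.1250 1.1250; -3.0000 0.3750]
S = R + BᵀPB = [3/2 0; 0 2] + [41.0625 -11.8125; -11.8125 5.6250] = [42.5625 -11.8125; -11.8125 7.6250]
BᵀPA = [28.6875 3.3750; -9.5625 -2.0625]
K = S⁻¹·BᵀPA = [0.5718 0.0074; -0.3683 -0.2590]
A−BK = [0.1604 0.0818; -0.6811 -0.7267]
AᵀP(A−BK) = [0.8873 0.3106; 0.3106 0.2533]
P' = Q + AᵀP(A−BK) = [1.1373 0.3106; 0.3106 4.2533]
tr(P') = 5.3906


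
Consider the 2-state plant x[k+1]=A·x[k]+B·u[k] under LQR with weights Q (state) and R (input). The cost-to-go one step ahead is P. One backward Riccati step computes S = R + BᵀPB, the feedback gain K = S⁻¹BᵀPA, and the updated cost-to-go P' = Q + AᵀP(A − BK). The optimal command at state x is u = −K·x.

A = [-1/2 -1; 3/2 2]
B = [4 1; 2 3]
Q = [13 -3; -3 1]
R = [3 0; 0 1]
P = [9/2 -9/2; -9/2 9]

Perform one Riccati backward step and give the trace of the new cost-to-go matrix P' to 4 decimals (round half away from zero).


16.3856

BᵀP = [9.0000 0.0000; -9.0000 22.5000]
S = R + BᵀPB = [3 0; 0 1] + [36.0000 9.0000; 9.0000 58.5000] = [39.0000 9.0000; 9.0000 59.5000]
BᵀPA = [-4.5000 -9.0000; 38.2500 54.0000]
K = S⁻¹·BᵀPA = [-0.2733 -0.4561; 0.6842 0.9766]
A−BK = [-0.0911 -0.1520; -0.0060 -0.0174]
AᵀP(A−BK) = [0.7249 1.0941; 1.0941 1.6608]
P' = Q + AᵀP(A−BK) = [13.7249 -1.9059; -1.9059 2.6608]
tr(P') = 16.3856


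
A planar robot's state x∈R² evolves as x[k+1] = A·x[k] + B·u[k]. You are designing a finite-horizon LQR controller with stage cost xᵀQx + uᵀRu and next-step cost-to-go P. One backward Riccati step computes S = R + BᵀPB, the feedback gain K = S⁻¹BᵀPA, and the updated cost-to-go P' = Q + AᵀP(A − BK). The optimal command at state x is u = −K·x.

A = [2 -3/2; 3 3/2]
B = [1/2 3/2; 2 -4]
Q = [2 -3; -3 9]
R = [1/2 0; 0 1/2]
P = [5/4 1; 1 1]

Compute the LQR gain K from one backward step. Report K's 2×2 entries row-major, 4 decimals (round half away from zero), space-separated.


1.6842 -0.3660 -0.2105 -0.3804

BᵀP = [2.6250 2.5000; -2.1250 -2.5000]
S = R + BᵀPB = [1/2 0; 0 1/2] + [6.3125 -6.0625; -6.0625 6.8125] = [6.8125 -6.0625; -6.0625 7.3125]
BᵀPA = [12.7500 -0.1875; -11.7500 -0.5625]
K = S⁻¹·BᵀPA = [1.6842 -0.3660; -0.2105 -0.3804]
A−BK = [1.4737 -0.7464; -1.2105 0.7105]
AᵀP(A−BK) = [2.0526 -0.5526; -0.5526 0.2799]
P' = Q + AᵀP(A−BK) = [4.0526 -3.5526; -3.5526 9.2799]
tr(P') = 13.3325


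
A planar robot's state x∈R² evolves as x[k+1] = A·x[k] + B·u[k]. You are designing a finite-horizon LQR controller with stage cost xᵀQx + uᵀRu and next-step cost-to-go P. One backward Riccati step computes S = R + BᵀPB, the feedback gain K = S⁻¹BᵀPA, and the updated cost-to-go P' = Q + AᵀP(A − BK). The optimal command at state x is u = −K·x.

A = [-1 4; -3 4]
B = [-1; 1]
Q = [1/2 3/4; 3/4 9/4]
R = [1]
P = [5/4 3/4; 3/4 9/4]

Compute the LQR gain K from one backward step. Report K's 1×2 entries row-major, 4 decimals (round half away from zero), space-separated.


-1.3333 1.3333

BᵀP = [-0.5000 1.5000]
S = R + BᵀPB = [1] + [2.0000] = [3.0000]
BᵀPA = [-4.0000 4.0000]
K = S⁻¹·BᵀPA = [-1.3333 1.3333]
A−BK = [-2.3333 5.3333; -1.6667 2.6667]
AᵀP(A−BK) = [20.6667 -38.6667; -38.6667 74.6667]
P' = Q + AᵀP(A−BK) = [21.1667 -37.9167; -37.9167 76.9167]
tr(P') = 98.0833


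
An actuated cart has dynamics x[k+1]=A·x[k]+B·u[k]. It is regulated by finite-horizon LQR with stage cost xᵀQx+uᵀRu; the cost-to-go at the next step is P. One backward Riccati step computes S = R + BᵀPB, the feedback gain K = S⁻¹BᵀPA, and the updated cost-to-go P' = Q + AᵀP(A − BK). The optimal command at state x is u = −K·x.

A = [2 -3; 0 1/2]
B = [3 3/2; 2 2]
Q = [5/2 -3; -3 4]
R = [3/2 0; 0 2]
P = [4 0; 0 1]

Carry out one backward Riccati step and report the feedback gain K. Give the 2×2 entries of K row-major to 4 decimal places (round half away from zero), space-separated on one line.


0.6931 -1.0903 -0.2166 0.4657

BᵀP = [12.0000 2.0000; 6.0000 2.0000]
S = R + BᵀPB = [3/2 0; 0 2] + [40.0000 22.0000; 22.0000 13.0000] = [41.5000 22.0000; 22.0000 15.0000]
BᵀPA = [24.0000 -35.0000; 12.0000 -17.0000]
K = S⁻¹·BᵀPA = [0.6931 -1.0903; -0.2166 0.4657]
A−BK = [0.2455 -0.4278; -0.9531 1.7491]
AᵀP(A−BK) = [1.9639 -3.4224; -3.4224 6.0081]
P' = Q + AᵀP(A−BK) = [4.4639 -6.4224; -6.4224 10.0081]
tr(P') = 14.4720


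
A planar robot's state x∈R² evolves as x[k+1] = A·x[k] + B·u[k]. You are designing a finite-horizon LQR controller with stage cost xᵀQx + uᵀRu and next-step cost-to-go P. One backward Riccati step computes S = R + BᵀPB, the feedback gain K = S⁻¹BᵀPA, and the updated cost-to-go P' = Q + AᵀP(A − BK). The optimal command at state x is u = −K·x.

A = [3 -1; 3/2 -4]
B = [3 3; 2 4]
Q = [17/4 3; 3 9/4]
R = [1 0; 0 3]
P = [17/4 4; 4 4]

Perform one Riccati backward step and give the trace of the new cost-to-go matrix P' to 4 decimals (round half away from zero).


BᵀP = [20.7500 20.0000; 28.7500 28.0000]
S = R + BᵀPB = [1 0; 0 3] + [102.2500 142.2500; 142.2500 198.2500] = [103.2500 142.2500; 142.2500 201.2500]
BᵀPA = [92.2500 -100.7500; 128.2500 -140.7500]
K = S⁻¹·BᵀPA = [0.5915 -0.4674; 0.2192 -0.3690]
A−BK = [0.5680 1.5092; -0.5597 -1.5892]
AᵀP(A−BK) = [0.5749 -0.3074; -0.3074 1.2220]
P' = Q + AᵀP(A−BK) = [4.8249 2.6926; 2.6926 3.4720]
tr(P') = 8.2969

8.2969
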